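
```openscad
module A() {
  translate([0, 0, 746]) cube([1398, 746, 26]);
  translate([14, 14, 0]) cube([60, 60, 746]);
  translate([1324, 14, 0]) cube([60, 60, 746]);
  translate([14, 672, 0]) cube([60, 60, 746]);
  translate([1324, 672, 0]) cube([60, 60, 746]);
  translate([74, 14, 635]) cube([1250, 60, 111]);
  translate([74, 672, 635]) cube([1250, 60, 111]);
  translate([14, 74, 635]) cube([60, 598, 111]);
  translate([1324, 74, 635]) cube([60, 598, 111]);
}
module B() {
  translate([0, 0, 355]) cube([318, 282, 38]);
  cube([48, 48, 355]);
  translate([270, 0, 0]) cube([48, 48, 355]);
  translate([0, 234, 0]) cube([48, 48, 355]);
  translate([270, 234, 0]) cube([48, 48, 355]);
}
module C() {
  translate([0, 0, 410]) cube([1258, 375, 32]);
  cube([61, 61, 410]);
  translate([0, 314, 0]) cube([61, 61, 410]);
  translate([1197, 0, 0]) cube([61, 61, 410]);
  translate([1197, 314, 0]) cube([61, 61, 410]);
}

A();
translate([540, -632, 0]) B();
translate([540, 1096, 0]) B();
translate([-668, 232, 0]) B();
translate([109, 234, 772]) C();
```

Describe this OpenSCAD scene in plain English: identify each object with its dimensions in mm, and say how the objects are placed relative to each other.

A is a rectangular dining table. The top is 1398×746×26 mm with its upper surface at z = 772 mm. It stands on four 60×60 mm square legs, each inset 14 mm from the nearest pair of top edges, running from the floor to the underside of the top. Four apron rails, 60 mm thick and 111 mm tall, run between adjacent legs with their top edges flush with the underside of the top and their outer faces flush with the legs' outer faces.

B is a four-legged stool. The seat is 318×282 mm, 38 mm thick, top at z = 393 mm. It stands on four square legs, each 48×48 mm in cross-section, from z = 0 to the seat underside, each flush with a corner of the seat.

C is a long wooden bench with a 1258 mm (x) × 375 mm (y) seat, 32 mm thick, its top surface 442 mm above the floor. Four 61 mm square legs at the seat corners, flush with the edges, run from z = 0 to the seat underside.

Three stools sit around the table at the −y, +y, −x sides. The bench is on top of the table.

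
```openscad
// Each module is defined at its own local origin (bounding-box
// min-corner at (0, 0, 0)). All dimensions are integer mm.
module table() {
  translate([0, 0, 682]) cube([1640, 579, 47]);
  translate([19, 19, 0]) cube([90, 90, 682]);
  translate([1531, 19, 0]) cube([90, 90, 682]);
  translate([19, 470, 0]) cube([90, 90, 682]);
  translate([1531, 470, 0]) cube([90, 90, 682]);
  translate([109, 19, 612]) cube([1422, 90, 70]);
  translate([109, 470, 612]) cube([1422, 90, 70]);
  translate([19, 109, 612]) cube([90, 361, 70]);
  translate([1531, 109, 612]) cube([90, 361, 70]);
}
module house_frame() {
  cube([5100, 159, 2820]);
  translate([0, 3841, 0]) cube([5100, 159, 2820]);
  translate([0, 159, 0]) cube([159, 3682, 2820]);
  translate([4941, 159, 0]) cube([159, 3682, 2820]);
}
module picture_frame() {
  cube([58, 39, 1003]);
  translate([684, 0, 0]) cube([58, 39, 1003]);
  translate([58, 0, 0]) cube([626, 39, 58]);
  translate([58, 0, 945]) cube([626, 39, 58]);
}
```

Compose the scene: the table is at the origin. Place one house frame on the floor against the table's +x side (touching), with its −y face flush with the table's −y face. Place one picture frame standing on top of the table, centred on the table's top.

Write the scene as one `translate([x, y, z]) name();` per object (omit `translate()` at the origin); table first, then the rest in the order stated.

table();
translate([1640, 0, 0]) house_frame();
translate([449, 270, 729]) picture_frame();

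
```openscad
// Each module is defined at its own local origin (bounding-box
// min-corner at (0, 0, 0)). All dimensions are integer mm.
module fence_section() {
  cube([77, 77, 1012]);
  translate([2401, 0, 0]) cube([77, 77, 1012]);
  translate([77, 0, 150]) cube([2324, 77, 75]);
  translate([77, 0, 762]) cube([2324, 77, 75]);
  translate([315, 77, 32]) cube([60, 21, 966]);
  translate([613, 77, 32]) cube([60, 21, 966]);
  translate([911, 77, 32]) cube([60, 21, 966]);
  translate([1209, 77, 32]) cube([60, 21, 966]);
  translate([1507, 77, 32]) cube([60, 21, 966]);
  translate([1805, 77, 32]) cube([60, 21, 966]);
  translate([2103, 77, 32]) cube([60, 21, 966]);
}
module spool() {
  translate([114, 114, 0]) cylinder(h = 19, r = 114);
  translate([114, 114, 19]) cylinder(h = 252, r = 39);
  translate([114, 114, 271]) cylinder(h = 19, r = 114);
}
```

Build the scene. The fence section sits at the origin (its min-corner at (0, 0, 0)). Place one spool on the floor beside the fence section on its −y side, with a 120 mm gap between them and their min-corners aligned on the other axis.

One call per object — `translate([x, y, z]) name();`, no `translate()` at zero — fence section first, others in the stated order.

fence_section();
translate([0, -348, 0]) spool();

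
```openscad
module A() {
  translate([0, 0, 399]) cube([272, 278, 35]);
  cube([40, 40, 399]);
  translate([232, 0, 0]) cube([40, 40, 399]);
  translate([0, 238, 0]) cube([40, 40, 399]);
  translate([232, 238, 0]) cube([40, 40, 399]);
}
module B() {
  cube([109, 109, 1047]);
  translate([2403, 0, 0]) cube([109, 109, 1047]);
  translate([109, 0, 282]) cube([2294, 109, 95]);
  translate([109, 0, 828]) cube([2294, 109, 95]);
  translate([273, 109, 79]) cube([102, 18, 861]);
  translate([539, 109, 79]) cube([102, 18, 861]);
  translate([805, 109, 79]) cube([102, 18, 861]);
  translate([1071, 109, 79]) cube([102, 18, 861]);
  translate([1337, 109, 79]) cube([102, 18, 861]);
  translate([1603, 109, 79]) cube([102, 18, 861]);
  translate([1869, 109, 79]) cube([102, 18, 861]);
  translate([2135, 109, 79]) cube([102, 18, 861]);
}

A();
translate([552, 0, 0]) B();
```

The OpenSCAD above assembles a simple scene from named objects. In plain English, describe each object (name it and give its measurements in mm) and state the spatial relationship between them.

A is a four-legged stool. The seat is 272×278 mm, 35 mm thick, top at z = 434 mm. It stands on four square legs, each 40×40 mm in cross-section, from z = 0 to the seat underside, each flush with a corner of the seat.

B is a fence section. Two 109×109 mm posts, 1047 mm tall, stand on the floor with a clear span of 2294 mm between their inner faces. Two horizontal rails of 109×95 mm section span the gap between the posts with their undersides at z = 282 mm and z = 828 mm, flush with the posts' −y face. 8 pickets, each 102 mm wide, 18 mm thick and 861 mm tall, are fixed to the +y face of the rails with their bottoms at z = 79 mm, evenly spaced across the span with equal gaps (rounded down to the nearest mm) at the −x end and between each pair — any rounding remainder accumulates at the +x end.

The fence section is on the floor beside the stool on its +x side.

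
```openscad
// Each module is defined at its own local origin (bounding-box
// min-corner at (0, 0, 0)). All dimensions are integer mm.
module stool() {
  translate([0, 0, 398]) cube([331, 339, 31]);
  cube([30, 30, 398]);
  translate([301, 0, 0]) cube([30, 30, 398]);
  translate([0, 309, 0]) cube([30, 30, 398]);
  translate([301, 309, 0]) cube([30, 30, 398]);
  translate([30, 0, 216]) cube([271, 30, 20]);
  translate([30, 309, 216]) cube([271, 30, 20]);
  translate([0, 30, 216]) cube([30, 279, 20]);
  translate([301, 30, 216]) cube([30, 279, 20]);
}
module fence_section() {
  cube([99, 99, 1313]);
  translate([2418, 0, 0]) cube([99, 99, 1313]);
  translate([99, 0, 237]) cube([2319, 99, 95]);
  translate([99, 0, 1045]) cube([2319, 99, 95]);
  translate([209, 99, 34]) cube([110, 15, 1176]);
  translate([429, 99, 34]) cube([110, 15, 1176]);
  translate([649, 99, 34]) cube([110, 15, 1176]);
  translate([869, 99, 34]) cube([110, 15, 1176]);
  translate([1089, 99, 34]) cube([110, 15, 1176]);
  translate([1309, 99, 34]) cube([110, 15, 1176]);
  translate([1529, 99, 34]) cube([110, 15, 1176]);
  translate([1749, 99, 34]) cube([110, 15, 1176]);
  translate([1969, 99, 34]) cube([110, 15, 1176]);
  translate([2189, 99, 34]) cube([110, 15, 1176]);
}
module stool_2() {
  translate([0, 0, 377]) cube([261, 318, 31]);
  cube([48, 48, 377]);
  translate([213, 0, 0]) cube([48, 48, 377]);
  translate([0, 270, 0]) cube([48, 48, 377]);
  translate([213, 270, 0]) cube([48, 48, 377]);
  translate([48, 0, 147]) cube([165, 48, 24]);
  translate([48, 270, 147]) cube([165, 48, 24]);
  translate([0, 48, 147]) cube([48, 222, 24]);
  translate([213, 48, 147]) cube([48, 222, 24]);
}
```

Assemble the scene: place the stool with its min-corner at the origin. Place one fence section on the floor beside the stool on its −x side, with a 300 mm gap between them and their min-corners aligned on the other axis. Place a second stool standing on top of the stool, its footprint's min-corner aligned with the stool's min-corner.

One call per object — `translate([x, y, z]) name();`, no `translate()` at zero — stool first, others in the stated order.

stool();
translate([-2817, 0, 0]) fence_section();
translate([0, 0, 429]) stool_2();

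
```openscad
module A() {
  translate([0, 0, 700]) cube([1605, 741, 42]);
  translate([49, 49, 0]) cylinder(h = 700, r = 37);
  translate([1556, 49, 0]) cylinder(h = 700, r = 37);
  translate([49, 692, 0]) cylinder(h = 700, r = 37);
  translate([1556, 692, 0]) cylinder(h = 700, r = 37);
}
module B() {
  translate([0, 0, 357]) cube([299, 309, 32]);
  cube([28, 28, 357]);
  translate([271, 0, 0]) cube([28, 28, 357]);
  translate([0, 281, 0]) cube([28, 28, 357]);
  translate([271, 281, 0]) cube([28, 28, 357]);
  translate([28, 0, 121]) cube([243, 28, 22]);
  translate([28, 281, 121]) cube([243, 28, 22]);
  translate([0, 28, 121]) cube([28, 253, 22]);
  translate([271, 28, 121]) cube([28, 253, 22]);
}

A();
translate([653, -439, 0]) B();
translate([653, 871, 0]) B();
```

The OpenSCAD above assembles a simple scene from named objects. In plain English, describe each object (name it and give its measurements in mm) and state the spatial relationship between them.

A is a table: top 1605 mm (x) × 741 mm (y), 42 mm thick, upper face at z = 742 mm, on four round legs of 74 mm diameter, each leg's bounding box inset 12 mm from the nearest pair of top edges, running from z = 0 to the bottom of the top.

B is a four-legged stool. The seat is 299×309 mm, 32 mm thick, top at z = 389 mm. It stands on four square legs, each 28×28 mm in cross-section, from z = 0 to the seat underside, each flush with a corner of the seat. Four stretchers, 28 mm wide and 22 mm tall, connect adjacent legs with their undersides at z = 121 mm, each running between the inner faces of the legs it joins and aligned with the legs' outer faces on the other axis.

Two stools sit around the table at the −y, +y sides.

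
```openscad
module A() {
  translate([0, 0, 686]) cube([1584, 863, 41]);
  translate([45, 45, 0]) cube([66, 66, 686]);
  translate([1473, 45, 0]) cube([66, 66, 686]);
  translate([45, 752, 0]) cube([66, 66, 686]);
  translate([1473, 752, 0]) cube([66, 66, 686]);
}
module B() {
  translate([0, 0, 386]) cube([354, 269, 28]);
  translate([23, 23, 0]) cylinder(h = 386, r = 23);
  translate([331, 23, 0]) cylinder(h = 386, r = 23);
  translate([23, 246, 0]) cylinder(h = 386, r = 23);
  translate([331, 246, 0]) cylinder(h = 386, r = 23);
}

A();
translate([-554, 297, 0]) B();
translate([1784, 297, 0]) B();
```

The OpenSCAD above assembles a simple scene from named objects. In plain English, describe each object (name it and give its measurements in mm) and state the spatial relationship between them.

A is a table with a 1584×863 mm rectangular top, 41 mm thick, top surface at z = 727 mm, supported by four 66×66 mm square legs, each inset 45 mm from the nearest pair of top edges, running from the floor.

B is a four-legged stool. The seat is 354×269 mm, 28 mm thick, top at z = 414 mm. It stands on four round legs, each 46 mm in diameter, from z = 0 to the seat underside, each leg's axis is inset half a diameter from the nearest pair of seat edges (so the leg's bounding box is flush with the corner).

Two stools sit around the table at the −x, +x sides.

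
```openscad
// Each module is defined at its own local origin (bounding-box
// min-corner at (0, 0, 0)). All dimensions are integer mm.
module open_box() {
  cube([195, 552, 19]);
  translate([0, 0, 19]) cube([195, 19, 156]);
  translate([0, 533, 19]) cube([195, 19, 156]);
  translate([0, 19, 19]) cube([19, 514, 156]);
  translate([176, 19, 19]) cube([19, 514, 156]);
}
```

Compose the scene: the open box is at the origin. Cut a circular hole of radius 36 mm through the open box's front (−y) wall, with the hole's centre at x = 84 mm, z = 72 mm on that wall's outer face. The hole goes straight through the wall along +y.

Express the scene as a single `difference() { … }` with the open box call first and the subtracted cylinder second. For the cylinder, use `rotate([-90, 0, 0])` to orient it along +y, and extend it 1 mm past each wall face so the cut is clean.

difference() {
  open_box();
  translate([84, -1, 72]) rotate([-90, 0, 0]) cylinder(h = 21, r = 36);
}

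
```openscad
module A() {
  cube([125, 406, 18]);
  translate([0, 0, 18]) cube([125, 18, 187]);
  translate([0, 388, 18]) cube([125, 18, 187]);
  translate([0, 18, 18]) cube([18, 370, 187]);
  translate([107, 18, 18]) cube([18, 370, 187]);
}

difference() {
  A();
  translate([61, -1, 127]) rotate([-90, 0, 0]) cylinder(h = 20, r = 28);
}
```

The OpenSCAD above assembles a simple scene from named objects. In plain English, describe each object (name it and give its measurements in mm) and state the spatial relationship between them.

A is an open storage box with external size 125×406×205 mm and wall thickness 18 mm (the base is also 18 mm thick). The base covers the whole footprint; the four walls stand on the base, with the y-facing walls full-width and the x-facing walls fitting between their inner faces.

The open box has a circular hole of radius 28 mm through its front wall, centred at (x = 61, z = 127).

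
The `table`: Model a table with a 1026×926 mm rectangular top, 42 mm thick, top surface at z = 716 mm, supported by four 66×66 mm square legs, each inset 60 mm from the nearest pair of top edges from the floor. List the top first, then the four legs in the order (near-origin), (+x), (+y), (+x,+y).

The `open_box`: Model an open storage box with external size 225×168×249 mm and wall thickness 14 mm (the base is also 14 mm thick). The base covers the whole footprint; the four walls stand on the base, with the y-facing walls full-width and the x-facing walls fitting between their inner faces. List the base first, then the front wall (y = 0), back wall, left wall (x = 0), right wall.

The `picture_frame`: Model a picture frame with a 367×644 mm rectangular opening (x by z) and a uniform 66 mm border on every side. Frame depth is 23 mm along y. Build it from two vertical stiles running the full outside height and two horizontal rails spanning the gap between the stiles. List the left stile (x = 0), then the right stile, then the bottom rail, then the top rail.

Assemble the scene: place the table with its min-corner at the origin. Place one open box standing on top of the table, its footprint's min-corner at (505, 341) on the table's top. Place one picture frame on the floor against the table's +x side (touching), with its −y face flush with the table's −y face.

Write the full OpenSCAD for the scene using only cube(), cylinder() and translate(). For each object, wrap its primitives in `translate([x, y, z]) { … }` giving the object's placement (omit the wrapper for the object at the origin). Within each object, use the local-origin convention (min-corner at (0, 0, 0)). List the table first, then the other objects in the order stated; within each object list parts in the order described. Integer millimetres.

translate([0, 0, 674]) cube([1026, 926, 42]);
translate([60, 60, 0]) cube([66, 66, 674]);
translate([900, 60, 0]) cube([66, 66, 674]);
translate([60, 800, 0]) cube([66, 66, 674]);
translate([900, 800, 0]) cube([66, 66, 674]);
translate([505, 341, 716]) {
  cube([225, 168, 14]);
  translate([0, 0, 14]) cube([225, 14, 235]);
  translate([0, 154, 14]) cube([225, 14, 235]);
  translate([0, 14, 14]) cube([14, 140, 235]);
  translate([211, 14, 14]) cube([14, 140, 235]);
}
translate([1026, 0, 0]) {
  cube([66, 23, 776]);
  translate([433, 0, 0]) cube([66, 23, 776]);
  translate([66, 0, 0]) cube([367, 23, 66]);
  translate([66, 0, 710]) cube([367, 23, 66]);
}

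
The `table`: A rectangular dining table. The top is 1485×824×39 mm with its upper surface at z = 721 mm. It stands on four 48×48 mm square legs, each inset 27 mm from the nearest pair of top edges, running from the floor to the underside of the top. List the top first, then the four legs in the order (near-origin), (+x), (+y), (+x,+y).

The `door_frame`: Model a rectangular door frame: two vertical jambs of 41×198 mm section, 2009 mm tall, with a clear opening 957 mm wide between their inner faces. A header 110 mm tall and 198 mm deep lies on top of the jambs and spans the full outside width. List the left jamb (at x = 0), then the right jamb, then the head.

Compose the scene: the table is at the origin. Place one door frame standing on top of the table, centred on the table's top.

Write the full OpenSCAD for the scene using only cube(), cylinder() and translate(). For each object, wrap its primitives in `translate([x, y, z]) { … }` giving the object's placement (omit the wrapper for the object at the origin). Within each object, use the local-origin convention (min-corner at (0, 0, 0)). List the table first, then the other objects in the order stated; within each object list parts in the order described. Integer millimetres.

translate([0, 0, 682]) cube([1485, 824, 39]);
translate([27, 27, 0]) cube([48, 48, 682]);
translate([1410, 27, 0]) cube([48, 48, 682]);
translate([27, 749, 0]) cube([48, 48, 682]);
translate([1410, 749, 0]) cube([48, 48, 682]);
translate([223, 313, 721]) {
  cube([41, 198, 2009]);
  translate([998, 0, 0]) cube([41, 198, 2009]);
  translate([0, 0, 2009]) cube([1039, 198, 110]);
}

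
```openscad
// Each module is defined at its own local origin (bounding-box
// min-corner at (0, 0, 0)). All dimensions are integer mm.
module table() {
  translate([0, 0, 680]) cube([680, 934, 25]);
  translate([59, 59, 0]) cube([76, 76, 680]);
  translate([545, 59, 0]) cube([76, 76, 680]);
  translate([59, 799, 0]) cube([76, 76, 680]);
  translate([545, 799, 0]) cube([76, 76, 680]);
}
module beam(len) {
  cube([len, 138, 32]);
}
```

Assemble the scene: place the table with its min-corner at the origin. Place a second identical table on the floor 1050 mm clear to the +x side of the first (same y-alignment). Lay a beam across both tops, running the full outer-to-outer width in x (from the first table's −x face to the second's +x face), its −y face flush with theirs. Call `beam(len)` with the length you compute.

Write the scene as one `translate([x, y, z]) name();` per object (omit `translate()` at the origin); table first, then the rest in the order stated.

table();
translate([1730, 0, 0]) table();
translate([0, 0, 705]) beam(2410);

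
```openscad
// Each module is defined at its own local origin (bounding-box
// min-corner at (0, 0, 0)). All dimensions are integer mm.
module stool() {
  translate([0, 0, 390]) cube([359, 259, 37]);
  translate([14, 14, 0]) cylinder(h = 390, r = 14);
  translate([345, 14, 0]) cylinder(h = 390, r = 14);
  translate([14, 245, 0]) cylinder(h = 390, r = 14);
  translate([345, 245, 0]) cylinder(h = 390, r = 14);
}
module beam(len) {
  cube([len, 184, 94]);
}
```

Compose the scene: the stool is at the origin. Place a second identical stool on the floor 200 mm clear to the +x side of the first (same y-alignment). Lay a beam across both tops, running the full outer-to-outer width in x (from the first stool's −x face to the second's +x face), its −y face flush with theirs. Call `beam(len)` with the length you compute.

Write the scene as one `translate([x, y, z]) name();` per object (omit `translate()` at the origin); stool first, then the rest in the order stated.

stool();
translate([559, 0, 0]) stool();
translate([0, 0, 427]) beam(918);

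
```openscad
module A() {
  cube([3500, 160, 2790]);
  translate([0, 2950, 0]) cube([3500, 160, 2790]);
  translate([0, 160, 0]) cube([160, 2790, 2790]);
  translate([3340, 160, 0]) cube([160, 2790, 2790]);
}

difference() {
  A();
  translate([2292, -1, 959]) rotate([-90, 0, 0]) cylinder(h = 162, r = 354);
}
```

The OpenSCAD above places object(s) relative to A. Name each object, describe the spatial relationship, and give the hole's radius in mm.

A is a house frame. The house frame has a circular hole through its front wall. The hole's radius is 354 mm.

The subtracted cylinder has r = 354 mm.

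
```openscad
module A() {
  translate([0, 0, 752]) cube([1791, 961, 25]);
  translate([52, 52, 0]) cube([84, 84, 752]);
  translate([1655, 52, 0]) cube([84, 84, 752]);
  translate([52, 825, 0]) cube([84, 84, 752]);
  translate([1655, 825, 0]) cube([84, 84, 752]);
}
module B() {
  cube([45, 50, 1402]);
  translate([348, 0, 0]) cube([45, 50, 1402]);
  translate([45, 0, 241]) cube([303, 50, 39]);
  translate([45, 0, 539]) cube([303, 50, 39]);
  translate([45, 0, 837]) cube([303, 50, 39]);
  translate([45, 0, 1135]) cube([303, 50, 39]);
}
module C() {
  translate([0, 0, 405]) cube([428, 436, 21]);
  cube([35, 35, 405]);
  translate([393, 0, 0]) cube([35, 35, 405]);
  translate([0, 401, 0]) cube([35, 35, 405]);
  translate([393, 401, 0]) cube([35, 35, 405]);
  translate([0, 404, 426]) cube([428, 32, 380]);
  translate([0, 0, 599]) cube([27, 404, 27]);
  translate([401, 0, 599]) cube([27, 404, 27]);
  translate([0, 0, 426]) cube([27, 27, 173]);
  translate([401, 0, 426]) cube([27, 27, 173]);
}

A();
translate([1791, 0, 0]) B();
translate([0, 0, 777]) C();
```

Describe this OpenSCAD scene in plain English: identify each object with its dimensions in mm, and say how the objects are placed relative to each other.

A is a rectangular dining table. The top is 1791×961×25 mm with its upper surface at z = 777 mm. It stands on four 84×84 mm square legs, each inset 52 mm from the nearest pair of top edges, running from the floor to the underside of the top.

B is a straight ladder. Two 45×50 mm vertical rails, 1402 mm tall, stand 393 mm apart (outside-to-outside) with their front faces coplanar on the −y side. 4 rungs, each 50 mm deep and 39 mm tall, span between the inner faces of the rails, front faces flush with the rails. The lowest rung's underside is at z = 241 mm and rungs are spaced 298 mm apart (underside to underside).

C is a chair: 428×436 mm seat, 21 mm thick, top at z = 426 mm, on four 35 mm square corner legs flush with the seat edges. A 32 mm thick backrest slab spans the full seat width, extending 380 mm above the seat top, its back face flush with the seat's +y edge. Two armrests of 27×27 mm section run along each side from the seat's front edge to the front of the backrest, top faces 200 mm above the seat top and outer faces flush with the seat's x-edges; a 27×27 mm post under the front of each armrest stands on the seat at the front corner.

The ladder is against the table's +x side, with their −y faces flush. The chair is on top of the table.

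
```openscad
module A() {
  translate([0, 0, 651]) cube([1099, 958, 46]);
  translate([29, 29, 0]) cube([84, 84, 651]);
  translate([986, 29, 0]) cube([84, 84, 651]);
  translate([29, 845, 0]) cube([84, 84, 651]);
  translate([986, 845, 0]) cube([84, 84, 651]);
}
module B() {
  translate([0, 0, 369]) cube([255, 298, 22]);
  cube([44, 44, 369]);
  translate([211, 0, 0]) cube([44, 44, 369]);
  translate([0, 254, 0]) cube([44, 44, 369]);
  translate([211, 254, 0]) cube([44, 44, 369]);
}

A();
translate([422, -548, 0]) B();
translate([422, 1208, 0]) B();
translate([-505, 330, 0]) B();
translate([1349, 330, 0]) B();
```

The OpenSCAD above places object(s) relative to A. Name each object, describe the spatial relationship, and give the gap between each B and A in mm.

Each stool's nearest face is 250 mm from the table's bounding box.

A is a table. B is a stool. Four stools sit around the table at the −y, +y, −x, +x sides. The gap between each stool and the table is 250 mm.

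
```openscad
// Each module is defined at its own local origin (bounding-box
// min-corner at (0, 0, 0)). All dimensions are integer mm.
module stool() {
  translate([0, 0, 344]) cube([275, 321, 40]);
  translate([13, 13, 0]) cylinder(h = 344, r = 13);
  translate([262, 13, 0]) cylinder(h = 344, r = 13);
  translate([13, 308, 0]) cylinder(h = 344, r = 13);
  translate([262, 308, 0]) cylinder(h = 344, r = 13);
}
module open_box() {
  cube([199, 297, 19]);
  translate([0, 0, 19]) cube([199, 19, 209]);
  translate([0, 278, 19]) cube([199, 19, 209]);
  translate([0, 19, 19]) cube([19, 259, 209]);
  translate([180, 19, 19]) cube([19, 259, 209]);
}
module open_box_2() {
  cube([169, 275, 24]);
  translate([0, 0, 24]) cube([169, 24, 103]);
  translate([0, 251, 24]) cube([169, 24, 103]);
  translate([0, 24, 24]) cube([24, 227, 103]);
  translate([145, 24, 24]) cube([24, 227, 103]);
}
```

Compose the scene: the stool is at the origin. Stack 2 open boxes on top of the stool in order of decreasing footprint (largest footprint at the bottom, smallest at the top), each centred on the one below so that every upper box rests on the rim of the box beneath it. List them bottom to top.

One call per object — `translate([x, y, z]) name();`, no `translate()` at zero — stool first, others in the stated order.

stool();
translate([38, 12, 384]) open_box();
translate([53, 23, 612]) open_box_2();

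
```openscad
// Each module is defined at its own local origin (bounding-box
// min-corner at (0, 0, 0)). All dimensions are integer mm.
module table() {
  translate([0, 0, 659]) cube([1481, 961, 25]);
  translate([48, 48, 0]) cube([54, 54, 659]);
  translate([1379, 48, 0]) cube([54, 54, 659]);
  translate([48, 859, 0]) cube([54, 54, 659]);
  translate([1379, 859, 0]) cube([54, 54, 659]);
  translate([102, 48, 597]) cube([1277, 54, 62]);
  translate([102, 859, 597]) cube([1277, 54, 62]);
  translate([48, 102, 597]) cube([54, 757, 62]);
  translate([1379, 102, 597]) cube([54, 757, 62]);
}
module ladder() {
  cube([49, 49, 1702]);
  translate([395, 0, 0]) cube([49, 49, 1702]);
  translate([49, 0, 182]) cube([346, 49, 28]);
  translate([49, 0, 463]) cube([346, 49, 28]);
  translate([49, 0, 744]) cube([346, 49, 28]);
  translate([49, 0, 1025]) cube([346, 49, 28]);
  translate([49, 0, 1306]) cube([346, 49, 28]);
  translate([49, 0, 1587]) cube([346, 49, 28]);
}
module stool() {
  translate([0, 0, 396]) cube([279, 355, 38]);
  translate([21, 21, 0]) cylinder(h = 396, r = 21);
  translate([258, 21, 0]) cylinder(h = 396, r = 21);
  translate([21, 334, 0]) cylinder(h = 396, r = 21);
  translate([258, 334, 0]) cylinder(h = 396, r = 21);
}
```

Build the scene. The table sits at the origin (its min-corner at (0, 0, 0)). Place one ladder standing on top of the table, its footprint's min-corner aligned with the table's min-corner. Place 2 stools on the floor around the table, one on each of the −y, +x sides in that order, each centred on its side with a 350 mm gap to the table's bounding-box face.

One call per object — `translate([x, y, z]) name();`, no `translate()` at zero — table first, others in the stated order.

table();
translate([0, 0, 684]) ladder();
translate([601, -705, 0]) stool();
translate([1831, 303, 0]) stool();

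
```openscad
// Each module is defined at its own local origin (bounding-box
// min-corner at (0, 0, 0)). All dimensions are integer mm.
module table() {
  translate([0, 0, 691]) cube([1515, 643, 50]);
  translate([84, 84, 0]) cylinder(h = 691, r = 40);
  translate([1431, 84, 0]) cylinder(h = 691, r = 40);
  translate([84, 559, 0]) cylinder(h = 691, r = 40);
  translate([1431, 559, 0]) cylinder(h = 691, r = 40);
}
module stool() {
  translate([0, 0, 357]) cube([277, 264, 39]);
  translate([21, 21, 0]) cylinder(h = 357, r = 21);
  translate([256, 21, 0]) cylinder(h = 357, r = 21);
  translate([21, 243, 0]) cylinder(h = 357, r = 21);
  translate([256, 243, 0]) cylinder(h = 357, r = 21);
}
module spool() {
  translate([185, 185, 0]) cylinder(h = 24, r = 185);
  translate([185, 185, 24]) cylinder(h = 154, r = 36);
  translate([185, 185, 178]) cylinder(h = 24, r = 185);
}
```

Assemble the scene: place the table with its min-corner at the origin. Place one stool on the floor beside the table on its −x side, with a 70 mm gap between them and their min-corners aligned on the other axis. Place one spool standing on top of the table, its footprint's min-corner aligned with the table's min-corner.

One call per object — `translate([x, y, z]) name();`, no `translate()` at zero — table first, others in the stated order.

table();
translate([-347, 0, 0]) stool();
translate([0, 0, 741]) spool();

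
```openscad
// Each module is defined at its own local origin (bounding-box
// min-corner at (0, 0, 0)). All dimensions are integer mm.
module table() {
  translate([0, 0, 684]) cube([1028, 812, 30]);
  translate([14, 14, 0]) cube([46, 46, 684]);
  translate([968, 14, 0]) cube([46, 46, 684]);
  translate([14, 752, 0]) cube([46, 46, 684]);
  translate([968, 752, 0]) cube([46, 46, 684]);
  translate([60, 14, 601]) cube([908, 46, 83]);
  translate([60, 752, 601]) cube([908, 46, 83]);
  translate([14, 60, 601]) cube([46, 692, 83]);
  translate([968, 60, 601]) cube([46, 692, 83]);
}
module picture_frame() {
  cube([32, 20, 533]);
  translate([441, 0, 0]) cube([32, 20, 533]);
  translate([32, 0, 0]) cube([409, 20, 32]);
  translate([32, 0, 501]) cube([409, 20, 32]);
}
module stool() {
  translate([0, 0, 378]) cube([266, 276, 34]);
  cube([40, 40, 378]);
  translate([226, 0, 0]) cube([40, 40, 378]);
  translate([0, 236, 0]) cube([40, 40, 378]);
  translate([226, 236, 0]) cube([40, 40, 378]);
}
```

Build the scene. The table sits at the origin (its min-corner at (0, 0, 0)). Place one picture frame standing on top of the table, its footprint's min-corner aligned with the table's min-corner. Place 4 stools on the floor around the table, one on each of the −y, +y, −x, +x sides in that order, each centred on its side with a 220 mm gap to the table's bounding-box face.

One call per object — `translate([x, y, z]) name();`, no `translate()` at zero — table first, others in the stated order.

table();
translate([0, 0, 714]) picture_frame();
translate([381, -496, 0]) stool();
translate([381, 1032, 0]) stool();
translate([-486, 268, 0]) stool();
translate([1248, 268, 0]) stool();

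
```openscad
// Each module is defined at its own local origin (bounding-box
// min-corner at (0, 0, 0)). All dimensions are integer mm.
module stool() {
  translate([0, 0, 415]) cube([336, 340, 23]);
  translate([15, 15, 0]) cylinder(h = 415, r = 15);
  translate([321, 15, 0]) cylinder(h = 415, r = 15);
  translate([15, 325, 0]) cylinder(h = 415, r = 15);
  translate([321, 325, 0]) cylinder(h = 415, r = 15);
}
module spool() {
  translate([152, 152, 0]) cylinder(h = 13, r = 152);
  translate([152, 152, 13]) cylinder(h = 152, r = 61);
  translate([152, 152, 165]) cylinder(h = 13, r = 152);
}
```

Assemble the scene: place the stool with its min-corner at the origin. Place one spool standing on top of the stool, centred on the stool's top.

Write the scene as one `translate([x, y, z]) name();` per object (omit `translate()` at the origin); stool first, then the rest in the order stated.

stool();
translate([16, 18, 438]) spool();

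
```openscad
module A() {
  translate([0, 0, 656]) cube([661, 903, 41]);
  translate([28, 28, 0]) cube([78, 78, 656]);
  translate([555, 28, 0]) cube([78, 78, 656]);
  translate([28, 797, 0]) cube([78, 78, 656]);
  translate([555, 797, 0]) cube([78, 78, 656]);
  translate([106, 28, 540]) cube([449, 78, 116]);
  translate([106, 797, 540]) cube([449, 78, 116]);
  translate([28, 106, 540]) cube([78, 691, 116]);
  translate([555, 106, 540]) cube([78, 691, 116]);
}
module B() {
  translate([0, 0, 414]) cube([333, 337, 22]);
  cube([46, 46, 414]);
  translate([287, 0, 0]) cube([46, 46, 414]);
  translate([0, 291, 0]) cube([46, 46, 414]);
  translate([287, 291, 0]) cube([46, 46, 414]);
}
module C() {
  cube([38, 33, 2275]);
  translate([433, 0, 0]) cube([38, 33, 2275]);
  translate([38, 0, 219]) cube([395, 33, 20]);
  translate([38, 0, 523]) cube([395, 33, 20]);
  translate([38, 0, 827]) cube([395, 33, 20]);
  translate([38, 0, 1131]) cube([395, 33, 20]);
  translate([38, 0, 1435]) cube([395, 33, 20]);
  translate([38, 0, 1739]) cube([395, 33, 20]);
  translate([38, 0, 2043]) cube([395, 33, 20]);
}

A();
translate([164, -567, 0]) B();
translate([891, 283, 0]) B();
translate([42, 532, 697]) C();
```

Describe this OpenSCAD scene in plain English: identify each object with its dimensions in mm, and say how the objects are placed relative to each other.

A is a rectangular dining table. The top is 661×903×41 mm with its upper surface at z = 697 mm. It stands on four 78×78 mm square legs, each inset 28 mm from the nearest pair of top edges, running from the floor to the underside of the top. Four apron rails, 78 mm thick and 116 mm tall, run between adjacent legs with their top edges flush with the underside of the top and their outer faces flush with the legs' outer faces.

B is a four-legged stool. The seat is 333×337 mm, 22 mm thick, top at z = 436 mm. It stands on four square legs, each 46×46 mm in cross-section, from z = 0 to the seat underside, each flush with a corner of the seat.

C is a wooden ladder with two side rails of 38×33 mm section and 2275 mm height, set 471 mm apart overall. Between them run 7 rectangular rungs (33 mm deep, 20 mm thick), front faces flush with the rails' −y face. The bottom of the first rung is 219 mm above the floor and each subsequent rung is 304 mm higher than the one below.

Two stools sit around the table at the −y, +x sides. The ladder is on top of the table.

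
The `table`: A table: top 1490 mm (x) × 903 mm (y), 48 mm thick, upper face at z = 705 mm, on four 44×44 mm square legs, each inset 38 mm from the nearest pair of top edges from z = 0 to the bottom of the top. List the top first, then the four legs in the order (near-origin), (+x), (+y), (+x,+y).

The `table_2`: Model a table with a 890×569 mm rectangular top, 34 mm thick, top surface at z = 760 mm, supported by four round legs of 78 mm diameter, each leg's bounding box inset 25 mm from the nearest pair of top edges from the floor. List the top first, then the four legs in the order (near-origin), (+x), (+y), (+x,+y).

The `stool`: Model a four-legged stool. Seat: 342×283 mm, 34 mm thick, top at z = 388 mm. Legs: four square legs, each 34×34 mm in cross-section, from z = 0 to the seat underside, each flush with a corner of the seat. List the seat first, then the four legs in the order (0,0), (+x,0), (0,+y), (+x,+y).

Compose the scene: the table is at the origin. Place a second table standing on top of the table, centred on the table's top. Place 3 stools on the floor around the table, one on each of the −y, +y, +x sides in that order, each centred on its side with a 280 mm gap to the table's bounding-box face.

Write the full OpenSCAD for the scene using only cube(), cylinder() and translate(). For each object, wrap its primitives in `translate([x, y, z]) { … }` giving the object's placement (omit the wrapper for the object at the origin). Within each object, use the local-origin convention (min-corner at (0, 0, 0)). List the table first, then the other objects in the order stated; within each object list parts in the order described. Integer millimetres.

translate([0, 0, 657]) cube([1490, 903, 48]);
translate([38, 38, 0]) cube([44, 44, 657]);
translate([1408, 38, 0]) cube([44, 44, 657]);
translate([38, 821, 0]) cube([44, 44, 657]);
translate([1408, 821, 0]) cube([44, 44, 657]);
translate([300, 167, 705]) {
  translate([0, 0, 726]) cube([890, 569, 34]);
  translate([64, 64, 0]) cylinder(h = 726, r = 39);
  translate([826, 64, 0]) cylinder(h = 726, r = 39);
  translate([64, 505, 0]) cylinder(h = 726, r = 39);
  translate([826, 505, 0]) cylinder(h = 726, r = 39);
}
translate([574, -563, 0]) {
  translate([0, 0, 354]) cube([342, 283, 34]);
  cube([34, 34, 354]);
  translate([308, 0, 0]) cube([34, 34, 354]);
  translate([0, 249, 0]) cube([34, 34, 354]);
  translate([308, 249, 0]) cube([34, 34, 354]);
}
translate([574, 1183, 0]) {
  translate([0, 0, 354]) cube([342, 283, 34]);
  cube([34, 34, 354]);
  translate([308, 0, 0]) cube([34, 34, 354]);
  translate([0, 249, 0]) cube([34, 34, 354]);
  translate([308, 249, 0]) cube([34, 34, 354]);
}
translate([1770, 310, 0]) {
  translate([0, 0, 354]) cube([342, 283, 34]);
  cube([34, 34, 354]);
  translate([308, 0, 0]) cube([34, 34, 354]);
  translate([0, 249, 0]) cube([34, 34, 354]);
  translate([308, 249, 0]) cube([34, 34, 354]);
}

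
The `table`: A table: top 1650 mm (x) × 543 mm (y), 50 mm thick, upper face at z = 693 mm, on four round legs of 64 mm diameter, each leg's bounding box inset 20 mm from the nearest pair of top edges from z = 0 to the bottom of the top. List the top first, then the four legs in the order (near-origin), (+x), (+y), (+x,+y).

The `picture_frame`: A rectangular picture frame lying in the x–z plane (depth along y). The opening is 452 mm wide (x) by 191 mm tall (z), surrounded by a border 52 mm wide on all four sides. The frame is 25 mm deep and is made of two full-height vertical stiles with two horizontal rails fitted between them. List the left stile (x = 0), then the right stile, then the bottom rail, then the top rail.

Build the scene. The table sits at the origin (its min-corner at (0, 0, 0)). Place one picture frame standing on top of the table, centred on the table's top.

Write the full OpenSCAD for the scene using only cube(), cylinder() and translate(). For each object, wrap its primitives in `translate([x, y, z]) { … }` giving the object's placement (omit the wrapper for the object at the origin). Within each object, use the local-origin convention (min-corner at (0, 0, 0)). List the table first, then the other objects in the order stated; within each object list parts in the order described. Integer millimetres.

translate([0, 0, 643]) cube([1650, 543, 50]);
translate([52, 52, 0]) cylinder(h = 643, r = 32);
translate([1598, 52, 0]) cylinder(h = 643, r = 32);
translate([52, 491, 0]) cylinder(h = 643, r = 32);
translate([1598, 491, 0]) cylinder(h = 643, r = 32);
translate([547, 259, 693]) {
  cube([52, 25, 295]);
  translate([504, 0, 0]) cube([52, 25, 295]);
  translate([52, 0, 0]) cube([452, 25, 52]);
  translate([52, 0, 243]) cube([452, 25, 52]);
}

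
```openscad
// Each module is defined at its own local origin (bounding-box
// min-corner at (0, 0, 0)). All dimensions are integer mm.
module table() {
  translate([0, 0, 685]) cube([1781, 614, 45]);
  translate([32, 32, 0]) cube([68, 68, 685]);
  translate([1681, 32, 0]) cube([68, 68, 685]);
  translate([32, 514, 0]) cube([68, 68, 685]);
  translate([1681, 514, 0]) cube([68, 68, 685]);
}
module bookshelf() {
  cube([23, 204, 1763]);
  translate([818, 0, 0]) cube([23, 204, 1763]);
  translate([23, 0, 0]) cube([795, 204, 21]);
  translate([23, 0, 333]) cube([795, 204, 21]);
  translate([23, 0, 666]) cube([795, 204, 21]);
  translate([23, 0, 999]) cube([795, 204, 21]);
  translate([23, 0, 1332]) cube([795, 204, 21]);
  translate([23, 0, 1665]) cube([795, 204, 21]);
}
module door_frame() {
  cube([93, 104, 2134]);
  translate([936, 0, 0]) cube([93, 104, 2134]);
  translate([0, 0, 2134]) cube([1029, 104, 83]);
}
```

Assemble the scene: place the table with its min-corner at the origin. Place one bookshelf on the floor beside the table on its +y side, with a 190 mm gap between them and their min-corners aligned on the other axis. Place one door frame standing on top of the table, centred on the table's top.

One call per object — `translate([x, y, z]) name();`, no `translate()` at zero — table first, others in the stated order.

table();
translate([0, 804, 0]) bookshelf();
translate([376, 255, 730]) door_frame();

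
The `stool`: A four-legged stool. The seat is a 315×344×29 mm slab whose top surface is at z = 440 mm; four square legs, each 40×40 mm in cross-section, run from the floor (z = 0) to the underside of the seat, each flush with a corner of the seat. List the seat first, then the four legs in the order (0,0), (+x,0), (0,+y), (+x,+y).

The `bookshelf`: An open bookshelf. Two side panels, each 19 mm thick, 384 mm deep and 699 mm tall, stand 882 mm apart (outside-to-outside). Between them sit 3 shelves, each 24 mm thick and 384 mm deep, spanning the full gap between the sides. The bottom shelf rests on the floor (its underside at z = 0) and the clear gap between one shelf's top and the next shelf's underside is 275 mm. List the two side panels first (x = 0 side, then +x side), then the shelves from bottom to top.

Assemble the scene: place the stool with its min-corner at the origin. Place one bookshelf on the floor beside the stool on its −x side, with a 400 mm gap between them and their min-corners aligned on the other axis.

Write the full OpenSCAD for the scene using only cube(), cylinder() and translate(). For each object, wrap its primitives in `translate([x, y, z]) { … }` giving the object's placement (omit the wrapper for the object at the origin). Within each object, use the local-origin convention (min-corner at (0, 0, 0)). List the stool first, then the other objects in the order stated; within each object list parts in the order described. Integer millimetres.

translate([0, 0, 411]) cube([315, 344, 29]);
cube([40, 40, 411]);
translate([275, 0, 0]) cube([40, 40, 411]);
translate([0, 304, 0]) cube([40, 40, 411]);
translate([275, 304, 0]) cube([40, 40, 411]);
translate([-1282, 0, 0]) {
  cube([19, 384, 699]);
  translate([863, 0, 0]) cube([19, 384, 699]);
  translate([19, 0, 0]) cube([844, 384, 24]);
  translate([19, 0, 299]) cube([844, 384, 24]);
  translate([19, 0, 598]) cube([844, 384, 24]);
}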